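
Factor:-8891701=-7^1*13^1*97711^1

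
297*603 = 179091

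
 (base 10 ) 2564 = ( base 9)3458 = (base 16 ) A04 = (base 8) 5004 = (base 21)5H2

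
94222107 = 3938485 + 90283622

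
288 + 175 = 463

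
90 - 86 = 4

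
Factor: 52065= 3^2*5^1*13^1*89^1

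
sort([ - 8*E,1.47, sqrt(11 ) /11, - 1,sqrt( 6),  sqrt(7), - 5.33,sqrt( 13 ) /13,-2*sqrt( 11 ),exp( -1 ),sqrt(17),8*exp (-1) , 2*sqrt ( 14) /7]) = [ - 8 * E, - 2*sqrt( 11 ), - 5.33,-1,sqrt( 13 )/13 , sqrt( 11 )/11, exp( - 1 ),  2*sqrt( 14) /7,1.47,sqrt(6),sqrt(7 ),8*exp( - 1),sqrt (17) ] 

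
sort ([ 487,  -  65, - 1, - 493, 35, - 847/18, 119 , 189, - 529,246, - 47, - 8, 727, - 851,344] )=[-851, - 529,-493, - 65, - 847/18, - 47,-8, - 1,35, 119,  189,  246,344,487, 727] 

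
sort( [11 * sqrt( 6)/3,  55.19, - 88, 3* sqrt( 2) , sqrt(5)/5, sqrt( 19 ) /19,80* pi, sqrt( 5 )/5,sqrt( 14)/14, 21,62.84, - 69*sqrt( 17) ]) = [ - 69*sqrt(17), - 88,sqrt(19) /19, sqrt( 14)/14, sqrt( 5 )/5, sqrt( 5)/5, 3*sqrt(2 ), 11*sqrt( 6)/3, 21, 55.19, 62.84,80*pi ] 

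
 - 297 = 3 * (-99 ) 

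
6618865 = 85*77869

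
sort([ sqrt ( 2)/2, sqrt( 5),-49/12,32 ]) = [  -  49/12,sqrt(2)/2, sqrt(5 ),32] 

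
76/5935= 76/5935 = 0.01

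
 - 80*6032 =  - 482560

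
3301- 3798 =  - 497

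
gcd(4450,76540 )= 890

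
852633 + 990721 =1843354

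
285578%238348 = 47230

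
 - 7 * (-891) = 6237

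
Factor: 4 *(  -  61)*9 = - 2196 = - 2^2*3^2*61^1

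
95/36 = 2 + 23/36 = 2.64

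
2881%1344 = 193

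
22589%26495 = 22589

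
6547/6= 6547/6=1091.17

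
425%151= 123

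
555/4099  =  555/4099= 0.14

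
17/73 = 17/73 = 0.23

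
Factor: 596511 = 3^3*22093^1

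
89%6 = 5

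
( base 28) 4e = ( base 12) a6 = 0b1111110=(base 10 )126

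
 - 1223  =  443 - 1666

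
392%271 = 121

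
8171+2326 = 10497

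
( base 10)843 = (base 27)146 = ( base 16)34B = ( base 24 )1b3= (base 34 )OR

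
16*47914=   766624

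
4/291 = 4/291 = 0.01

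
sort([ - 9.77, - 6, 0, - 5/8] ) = [ - 9.77, - 6, - 5/8,  0] 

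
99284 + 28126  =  127410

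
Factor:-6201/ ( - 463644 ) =2^( - 2)* 3^ ( - 5 ) * 13^1 = 13/972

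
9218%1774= 348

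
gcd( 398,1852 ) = 2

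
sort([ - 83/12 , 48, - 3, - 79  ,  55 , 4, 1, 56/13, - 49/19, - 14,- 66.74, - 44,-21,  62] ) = [- 79, - 66.74, - 44, - 21, - 14,- 83/12,  -  3, - 49/19,1, 4, 56/13,48, 55, 62]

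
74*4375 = 323750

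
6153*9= 55377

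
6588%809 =116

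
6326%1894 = 644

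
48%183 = 48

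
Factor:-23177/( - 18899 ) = 7^2 * 11^1*43^1*18899^( - 1)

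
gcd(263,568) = 1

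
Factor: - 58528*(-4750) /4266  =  139004000/2133 = 2^5*3^(  -  3)*5^3*19^1*31^1 *59^1 * 79^( - 1) 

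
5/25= 1/5 =0.20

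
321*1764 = 566244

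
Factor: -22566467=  - 7^1* 11^1 * 293071^1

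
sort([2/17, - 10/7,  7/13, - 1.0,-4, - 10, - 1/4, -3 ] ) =[ - 10, - 4,-3, - 10/7, - 1.0, - 1/4, 2/17, 7/13]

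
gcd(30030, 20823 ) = 33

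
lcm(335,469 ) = 2345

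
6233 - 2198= 4035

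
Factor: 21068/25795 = 2^2*5^(-1)*7^(-1 )* 11^(  -  1)*23^1*67^( - 1 )*229^1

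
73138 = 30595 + 42543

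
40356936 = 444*90894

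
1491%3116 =1491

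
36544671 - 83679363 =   -  47134692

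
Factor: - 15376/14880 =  - 31/30 = - 2^( - 1 )*3^( - 1 ) * 5^( - 1)*31^1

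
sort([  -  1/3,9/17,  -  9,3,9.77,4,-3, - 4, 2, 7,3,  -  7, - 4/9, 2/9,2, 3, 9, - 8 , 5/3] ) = [-9, - 8, - 7,-4,-3,- 4/9, - 1/3, 2/9, 9/17 , 5/3, 2,2,3,3, 3, 4, 7,  9, 9.77]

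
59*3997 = 235823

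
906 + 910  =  1816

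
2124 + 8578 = 10702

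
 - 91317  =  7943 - 99260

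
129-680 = -551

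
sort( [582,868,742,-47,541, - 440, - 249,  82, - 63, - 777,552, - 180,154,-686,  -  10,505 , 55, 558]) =[  -  777, - 686 , - 440,  -  249, - 180,  -  63, - 47,-10,55, 82,154, 505, 541 , 552,558,582,742,868]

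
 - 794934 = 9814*( - 81)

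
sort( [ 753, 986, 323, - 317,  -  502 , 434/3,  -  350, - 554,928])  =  [ - 554, - 502,-350, - 317,434/3,323, 753, 928, 986 ] 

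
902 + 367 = 1269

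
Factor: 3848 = 2^3* 13^1*37^1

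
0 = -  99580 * 0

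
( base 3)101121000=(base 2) 1111000101010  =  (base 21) HAF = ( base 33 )730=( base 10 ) 7722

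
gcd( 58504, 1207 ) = 71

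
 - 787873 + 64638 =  - 723235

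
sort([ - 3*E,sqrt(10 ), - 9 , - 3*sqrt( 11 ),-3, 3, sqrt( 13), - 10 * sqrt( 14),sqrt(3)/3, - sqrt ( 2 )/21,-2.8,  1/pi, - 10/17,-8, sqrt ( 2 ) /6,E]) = [ - 10*sqrt(14 ), - 3*sqrt ( 11), - 9,  -  3*E, - 8,-3, - 2.8,-10/17,-sqrt ( 2 ) /21,sqrt( 2)/6 , 1/pi, sqrt( 3 ) /3,E,3, sqrt(10),sqrt( 13)] 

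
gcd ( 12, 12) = 12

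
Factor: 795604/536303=2^2* 181^(  -  1) *2963^( - 1)*198901^1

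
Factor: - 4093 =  - 4093^1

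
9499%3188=3123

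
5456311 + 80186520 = 85642831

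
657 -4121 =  - 3464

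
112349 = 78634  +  33715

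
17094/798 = 21 + 8/19 = 21.42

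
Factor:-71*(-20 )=2^2*5^1*71^1  =  1420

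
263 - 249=14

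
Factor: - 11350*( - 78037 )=2^1*5^2 * 73^1*227^1*1069^1 = 885719950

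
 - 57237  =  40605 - 97842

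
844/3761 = 844/3761= 0.22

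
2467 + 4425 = 6892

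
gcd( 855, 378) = 9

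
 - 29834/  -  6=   4972+1/3 = 4972.33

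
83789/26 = 83789/26 =3222.65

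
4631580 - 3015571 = 1616009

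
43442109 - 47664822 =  - 4222713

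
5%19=5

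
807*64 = 51648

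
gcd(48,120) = 24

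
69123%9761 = 796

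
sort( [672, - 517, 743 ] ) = [- 517,672, 743 ] 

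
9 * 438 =3942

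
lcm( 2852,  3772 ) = 116932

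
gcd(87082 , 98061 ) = 1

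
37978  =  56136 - 18158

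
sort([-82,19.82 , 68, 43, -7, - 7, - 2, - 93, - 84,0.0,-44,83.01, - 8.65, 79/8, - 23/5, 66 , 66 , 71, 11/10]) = [-93 , - 84 , - 82, - 44, - 8.65, - 7 , - 7,-23/5, - 2, 0.0,  11/10 , 79/8,19.82,43,66,66, 68,  71, 83.01 ] 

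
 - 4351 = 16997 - 21348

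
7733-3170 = 4563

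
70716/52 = 17679/13=1359.92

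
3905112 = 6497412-2592300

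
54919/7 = 54919/7 = 7845.57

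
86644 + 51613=138257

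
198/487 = 198/487 = 0.41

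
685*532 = 364420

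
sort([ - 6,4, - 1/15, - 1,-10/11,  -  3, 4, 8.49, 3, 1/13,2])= [ - 6, - 3, - 1, - 10/11,-1/15, 1/13, 2,  3, 4,4,8.49 ]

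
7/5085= 7/5085 =0.00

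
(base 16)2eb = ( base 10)747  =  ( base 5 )10442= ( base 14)3b5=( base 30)OR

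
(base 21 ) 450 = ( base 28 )2al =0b11101001101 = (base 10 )1869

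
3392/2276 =1 + 279/569 =1.49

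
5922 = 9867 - 3945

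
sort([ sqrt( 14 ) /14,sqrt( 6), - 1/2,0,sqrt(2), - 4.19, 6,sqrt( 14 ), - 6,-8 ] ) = [ - 8, - 6, - 4.19, - 1/2,0,sqrt( 14)/14,sqrt( 2),sqrt( 6),sqrt( 14), 6]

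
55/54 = 1 + 1/54 =1.02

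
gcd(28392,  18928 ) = 9464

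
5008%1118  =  536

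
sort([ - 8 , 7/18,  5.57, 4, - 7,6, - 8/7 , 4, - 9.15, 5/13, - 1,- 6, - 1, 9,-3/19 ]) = [ - 9.15,-8,-7, -6, - 8/7, -1, - 1, - 3/19,5/13, 7/18, 4, 4, 5.57, 6, 9] 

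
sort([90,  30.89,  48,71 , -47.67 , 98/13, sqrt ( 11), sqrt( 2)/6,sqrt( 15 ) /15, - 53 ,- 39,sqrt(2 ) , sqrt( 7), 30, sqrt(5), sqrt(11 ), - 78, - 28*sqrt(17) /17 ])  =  [-78 , - 53, - 47.67 , - 39 , - 28*sqrt(17)/17,sqrt(2)/6,sqrt(15 )/15, sqrt ( 2), sqrt( 5 ), sqrt ( 7),  sqrt( 11 ),sqrt(11),  98/13,30,30.89  ,  48,  71,90] 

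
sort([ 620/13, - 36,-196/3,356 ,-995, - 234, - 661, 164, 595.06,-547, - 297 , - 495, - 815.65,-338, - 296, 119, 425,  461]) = [ -995, - 815.65, - 661,-547, - 495,-338 , - 297, - 296, -234, - 196/3, - 36, 620/13,119, 164,  356,425, 461, 595.06 ]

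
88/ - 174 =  - 1 + 43/87  =  -0.51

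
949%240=229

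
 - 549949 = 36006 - 585955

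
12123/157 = 12123/157 = 77.22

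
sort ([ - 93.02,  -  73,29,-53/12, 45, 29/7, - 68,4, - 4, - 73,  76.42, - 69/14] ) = [ - 93.02,  -  73 , - 73,  -  68,-69/14, - 53/12,-4,4, 29/7  ,  29,  45, 76.42 ]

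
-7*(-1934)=13538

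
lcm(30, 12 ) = 60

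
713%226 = 35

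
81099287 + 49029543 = 130128830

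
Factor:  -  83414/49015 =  - 2^1 * 5^ ( - 1) * 179^1*233^1*9803^( - 1)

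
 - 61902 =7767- 69669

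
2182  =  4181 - 1999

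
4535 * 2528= 11464480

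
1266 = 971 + 295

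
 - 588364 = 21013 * ( - 28 ) 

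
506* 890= 450340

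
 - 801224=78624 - 879848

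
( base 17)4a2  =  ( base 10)1328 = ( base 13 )7b2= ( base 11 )aa8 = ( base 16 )530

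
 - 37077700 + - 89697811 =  - 126775511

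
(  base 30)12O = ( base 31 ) 10N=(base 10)984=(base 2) 1111011000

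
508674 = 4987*102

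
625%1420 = 625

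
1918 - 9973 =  - 8055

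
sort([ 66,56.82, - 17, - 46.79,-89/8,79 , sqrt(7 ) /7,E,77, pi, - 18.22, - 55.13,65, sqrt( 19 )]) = [ - 55.13 , - 46.79, - 18.22, -17, - 89/8,sqrt(7 ) /7,E,pi,sqrt( 19),56.82 , 65, 66,77,79]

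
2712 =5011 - 2299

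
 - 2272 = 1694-3966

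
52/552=13/138 = 0.09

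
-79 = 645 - 724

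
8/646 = 4/323 = 0.01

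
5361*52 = 278772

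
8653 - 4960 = 3693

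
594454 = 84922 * 7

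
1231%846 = 385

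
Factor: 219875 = 5^3*1759^1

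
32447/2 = 16223 + 1/2 = 16223.50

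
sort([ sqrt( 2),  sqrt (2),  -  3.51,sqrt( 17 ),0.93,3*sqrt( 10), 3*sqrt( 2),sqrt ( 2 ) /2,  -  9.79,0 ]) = [- 9.79, -3.51,0,sqrt( 2) /2, 0.93,sqrt( 2 ),sqrt( 2), sqrt( 17), 3*sqrt( 2), 3*sqrt( 10)]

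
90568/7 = 90568/7 = 12938.29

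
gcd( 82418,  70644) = 11774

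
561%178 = 27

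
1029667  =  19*54193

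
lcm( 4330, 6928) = 34640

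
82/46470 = 41/23235= 0.00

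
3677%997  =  686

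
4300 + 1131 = 5431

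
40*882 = 35280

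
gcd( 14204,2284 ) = 4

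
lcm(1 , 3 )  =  3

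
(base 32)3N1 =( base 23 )74E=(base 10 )3809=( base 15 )11de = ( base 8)7341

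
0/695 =0 = 0.00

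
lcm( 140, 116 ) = 4060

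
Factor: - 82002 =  - 2^1*3^1*79^1 * 173^1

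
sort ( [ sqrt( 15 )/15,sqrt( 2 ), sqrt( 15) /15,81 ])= [ sqrt( 15)/15,sqrt(15)/15,sqrt (2), 81]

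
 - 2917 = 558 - 3475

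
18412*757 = 13937884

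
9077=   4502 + 4575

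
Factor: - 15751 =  -19^1*829^1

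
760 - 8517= - 7757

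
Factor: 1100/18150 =2/33=2^1*3^(-1 )*11^( - 1) 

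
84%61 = 23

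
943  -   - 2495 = 3438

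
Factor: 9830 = 2^1*5^1 * 983^1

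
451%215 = 21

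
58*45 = 2610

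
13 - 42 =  - 29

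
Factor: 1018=2^1 * 509^1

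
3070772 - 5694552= - 2623780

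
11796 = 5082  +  6714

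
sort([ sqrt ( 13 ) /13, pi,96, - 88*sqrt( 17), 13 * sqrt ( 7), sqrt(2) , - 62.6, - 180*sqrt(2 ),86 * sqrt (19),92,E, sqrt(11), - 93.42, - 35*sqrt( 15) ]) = [  -  88 * sqrt( 17 ),- 180*sqrt(2), - 35*sqrt( 15), - 93.42, - 62.6,sqrt(13)/13, sqrt(2), E,pi,sqrt( 11),13 * sqrt( 7),92,96,86*sqrt ( 19) ] 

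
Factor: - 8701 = - 7^1*11^1*113^1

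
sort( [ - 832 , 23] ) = [ - 832,23 ]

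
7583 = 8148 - 565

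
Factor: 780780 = 2^2*3^1*5^1*7^1*11^1*13^2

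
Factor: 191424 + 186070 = 377494 = 2^1*13^1*14519^1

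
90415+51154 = 141569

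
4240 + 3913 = 8153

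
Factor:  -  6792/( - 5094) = 4/3 = 2^2 * 3^( - 1)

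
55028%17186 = 3470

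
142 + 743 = 885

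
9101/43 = 9101/43 =211.65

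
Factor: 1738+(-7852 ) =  - 2^1 * 3^1  *  1019^1 = - 6114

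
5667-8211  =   - 2544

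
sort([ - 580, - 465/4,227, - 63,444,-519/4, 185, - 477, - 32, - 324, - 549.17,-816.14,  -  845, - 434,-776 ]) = [ - 845, - 816.14, - 776, - 580, - 549.17, - 477, - 434, - 324, - 519/4, - 465/4, - 63, - 32,185,227, 444 ] 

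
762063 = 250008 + 512055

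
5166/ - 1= - 5166 + 0/1 = - 5166.00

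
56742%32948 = 23794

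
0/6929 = 0 = 0.00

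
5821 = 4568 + 1253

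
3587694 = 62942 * 57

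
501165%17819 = 2233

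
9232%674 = 470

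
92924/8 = 11615 + 1/2 = 11615.50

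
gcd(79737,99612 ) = 3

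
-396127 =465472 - 861599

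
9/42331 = 9/42331 =0.00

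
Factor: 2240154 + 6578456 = 8818610=2^1*5^1*29^1*47^1*647^1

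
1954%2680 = 1954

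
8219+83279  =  91498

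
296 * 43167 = 12777432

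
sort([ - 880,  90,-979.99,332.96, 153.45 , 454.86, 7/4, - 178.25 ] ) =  [ - 979.99,-880,-178.25, 7/4, 90 , 153.45, 332.96, 454.86 ] 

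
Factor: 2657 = 2657^1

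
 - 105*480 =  - 50400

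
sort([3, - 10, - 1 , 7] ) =[- 10, - 1, 3,7]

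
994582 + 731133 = 1725715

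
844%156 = 64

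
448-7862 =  - 7414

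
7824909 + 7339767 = 15164676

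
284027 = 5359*53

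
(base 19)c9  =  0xED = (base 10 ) 237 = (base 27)8l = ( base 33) 76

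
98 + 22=120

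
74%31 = 12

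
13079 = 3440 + 9639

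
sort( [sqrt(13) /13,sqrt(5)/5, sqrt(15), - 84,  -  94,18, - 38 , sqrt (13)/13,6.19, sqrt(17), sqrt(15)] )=[-94, - 84, - 38,  sqrt(13) /13,sqrt( 13) /13, sqrt ( 5)/5, sqrt(15), sqrt(15), sqrt(17), 6.19, 18 ] 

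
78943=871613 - 792670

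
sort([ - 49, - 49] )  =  [ - 49, - 49]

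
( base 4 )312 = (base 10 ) 54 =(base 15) 39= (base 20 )2E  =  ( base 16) 36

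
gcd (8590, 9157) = 1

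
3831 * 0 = 0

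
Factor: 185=5^1*37^1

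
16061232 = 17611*912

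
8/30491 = 8/30491= 0.00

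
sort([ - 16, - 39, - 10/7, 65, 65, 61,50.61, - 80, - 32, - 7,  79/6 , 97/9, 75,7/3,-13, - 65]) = [-80 , - 65, - 39, - 32, - 16, -13, - 7,-10/7,7/3,97/9, 79/6, 50.61, 61 , 65,65,75]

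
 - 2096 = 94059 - 96155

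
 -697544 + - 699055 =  - 1396599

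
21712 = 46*472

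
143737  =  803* 179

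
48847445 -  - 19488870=68336315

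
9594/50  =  4797/25 = 191.88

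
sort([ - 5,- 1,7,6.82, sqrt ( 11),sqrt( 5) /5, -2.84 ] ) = [ - 5, - 2.84,-1, sqrt( 5) /5,  sqrt( 11),6.82,7 ] 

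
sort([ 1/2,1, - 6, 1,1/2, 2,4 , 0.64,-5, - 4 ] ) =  [ -6, - 5, - 4, 1/2,  1/2,0.64, 1, 1,2, 4 ]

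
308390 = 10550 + 297840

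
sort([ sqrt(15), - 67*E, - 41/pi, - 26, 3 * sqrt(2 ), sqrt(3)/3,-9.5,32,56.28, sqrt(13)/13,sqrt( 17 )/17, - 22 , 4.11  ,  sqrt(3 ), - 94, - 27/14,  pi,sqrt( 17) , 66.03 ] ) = [- 67*E, - 94, - 26, - 22,-41/pi, - 9.5, - 27/14,  sqrt (17 )/17, sqrt (13)/13, sqrt( 3 ) /3 , sqrt(3),pi, sqrt (15),4.11  ,  sqrt(17 ), 3* sqrt(2),32,56.28,66.03 ]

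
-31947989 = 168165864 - 200113853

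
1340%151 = 132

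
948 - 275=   673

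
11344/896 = 12 + 37/56 = 12.66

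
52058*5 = 260290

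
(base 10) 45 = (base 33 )1c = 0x2D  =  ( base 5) 140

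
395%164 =67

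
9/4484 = 9/4484 = 0.00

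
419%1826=419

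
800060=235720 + 564340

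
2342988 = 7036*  333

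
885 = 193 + 692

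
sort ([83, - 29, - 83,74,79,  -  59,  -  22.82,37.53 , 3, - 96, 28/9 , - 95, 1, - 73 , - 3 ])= [ - 96, - 95, - 83, - 73,-59, - 29, - 22.82,-3, 1,3, 28/9,  37.53,74, 79,83 ] 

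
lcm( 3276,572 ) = 36036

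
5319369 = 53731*99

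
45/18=2+1/2 = 2.50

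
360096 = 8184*44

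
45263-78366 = - 33103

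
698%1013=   698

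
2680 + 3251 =5931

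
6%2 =0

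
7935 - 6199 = 1736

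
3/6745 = 3/6745 = 0.00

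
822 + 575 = 1397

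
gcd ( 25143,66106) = 1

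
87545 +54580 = 142125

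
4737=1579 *3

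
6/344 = 3/172 = 0.02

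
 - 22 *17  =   - 374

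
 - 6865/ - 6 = 6865/6 = 1144.17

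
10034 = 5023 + 5011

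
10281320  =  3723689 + 6557631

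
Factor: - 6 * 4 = -24= - 2^3*3^1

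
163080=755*216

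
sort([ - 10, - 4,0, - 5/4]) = [-10,-4, - 5/4,0]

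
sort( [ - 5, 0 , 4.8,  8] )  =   [ - 5, 0 , 4.8, 8 ] 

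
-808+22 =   -  786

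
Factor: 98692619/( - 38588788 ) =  - 2^ ( -2 )*7^( - 1 )*761^(-1 )*1811^( - 1 )*5647^1*17477^1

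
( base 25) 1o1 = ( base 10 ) 1226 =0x4CA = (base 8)2312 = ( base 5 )14401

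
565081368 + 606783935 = 1171865303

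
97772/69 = 97772/69 = 1416.99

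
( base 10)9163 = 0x23CB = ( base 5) 243123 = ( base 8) 21713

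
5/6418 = 5/6418=0.00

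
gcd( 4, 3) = 1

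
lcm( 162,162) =162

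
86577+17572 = 104149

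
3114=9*346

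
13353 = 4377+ 8976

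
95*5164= 490580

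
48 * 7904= 379392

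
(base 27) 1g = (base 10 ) 43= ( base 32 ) 1b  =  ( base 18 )27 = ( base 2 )101011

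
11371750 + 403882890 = 415254640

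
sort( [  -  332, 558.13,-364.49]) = [- 364.49, - 332, 558.13]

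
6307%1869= 700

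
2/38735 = 2/38735 =0.00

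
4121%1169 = 614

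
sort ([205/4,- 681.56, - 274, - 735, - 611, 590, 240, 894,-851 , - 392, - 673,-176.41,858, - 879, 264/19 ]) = [ - 879, -851,-735, -681.56, - 673, - 611, - 392 , - 274, - 176.41, 264/19, 205/4, 240 , 590,858,894] 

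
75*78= 5850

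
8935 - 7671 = 1264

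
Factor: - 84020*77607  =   - 6520540140= -2^2*3^2*5^1*4201^1*8623^1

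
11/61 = 11/61 =0.18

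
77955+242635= 320590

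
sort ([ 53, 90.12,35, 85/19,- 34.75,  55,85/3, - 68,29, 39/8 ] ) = [- 68, - 34.75,  85/19, 39/8,85/3, 29,35,53, 55 , 90.12] 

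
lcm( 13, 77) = 1001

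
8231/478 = 17 + 105/478= 17.22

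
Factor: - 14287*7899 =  - 112853013 = - 3^1*7^1 * 13^1*157^1*2633^1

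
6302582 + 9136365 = 15438947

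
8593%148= 9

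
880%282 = 34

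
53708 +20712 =74420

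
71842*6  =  431052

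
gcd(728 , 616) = 56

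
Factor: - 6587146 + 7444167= 857021 = 11^1 * 17^1 * 4583^1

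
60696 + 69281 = 129977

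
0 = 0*6672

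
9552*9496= 90705792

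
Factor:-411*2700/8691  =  -2^2*3^3*5^2*137^1*2897^(  -  1)=- 369900/2897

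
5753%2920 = 2833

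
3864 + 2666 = 6530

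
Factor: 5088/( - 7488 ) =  - 2^( - 1) *3^( - 1 )*13^ ( - 1 )*53^1 = - 53/78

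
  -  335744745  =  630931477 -966676222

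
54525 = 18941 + 35584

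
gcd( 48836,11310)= 58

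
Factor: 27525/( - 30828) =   -  25/28  =  - 2^( - 2)*5^2*7^ ( - 1)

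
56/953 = 56/953= 0.06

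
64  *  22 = 1408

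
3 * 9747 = 29241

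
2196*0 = 0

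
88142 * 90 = 7932780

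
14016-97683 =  - 83667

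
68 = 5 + 63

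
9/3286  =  9/3286 =0.00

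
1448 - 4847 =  - 3399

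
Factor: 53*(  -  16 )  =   - 848 = - 2^4 *53^1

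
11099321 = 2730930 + 8368391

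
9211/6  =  1535 + 1/6= 1535.17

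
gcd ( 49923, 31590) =27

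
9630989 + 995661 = 10626650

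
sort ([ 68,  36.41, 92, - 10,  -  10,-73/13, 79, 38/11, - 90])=[ - 90,-10, - 10, - 73/13, 38/11, 36.41,68, 79, 92 ] 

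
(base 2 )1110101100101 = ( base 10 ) 7525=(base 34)6HB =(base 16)1d65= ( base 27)A8J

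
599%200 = 199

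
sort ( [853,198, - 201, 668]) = [  -  201,198, 668, 853 ] 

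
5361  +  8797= 14158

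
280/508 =70/127 = 0.55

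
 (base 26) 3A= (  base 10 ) 88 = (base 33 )2M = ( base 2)1011000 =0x58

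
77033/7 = 11004+5/7 = 11004.71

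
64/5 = 64/5=12.80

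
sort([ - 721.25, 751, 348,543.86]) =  [ - 721.25, 348 , 543.86, 751 ]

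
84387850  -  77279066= 7108784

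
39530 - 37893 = 1637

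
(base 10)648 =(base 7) 1614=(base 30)li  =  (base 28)n4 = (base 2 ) 1010001000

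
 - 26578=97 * (- 274) 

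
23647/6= 3941 + 1/6=3941.17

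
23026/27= 852 + 22/27  =  852.81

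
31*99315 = 3078765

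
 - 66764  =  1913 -68677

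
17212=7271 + 9941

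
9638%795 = 98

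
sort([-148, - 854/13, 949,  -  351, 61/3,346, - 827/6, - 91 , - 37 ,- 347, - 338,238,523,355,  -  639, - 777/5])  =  [ - 639,-351, - 347, - 338, - 777/5, - 148,-827/6,-91,-854/13, - 37,  61/3,238,346,355,523,949 ]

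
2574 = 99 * 26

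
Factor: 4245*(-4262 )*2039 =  - 36889975410 =- 2^1 *3^1*5^1* 283^1*2039^1*2131^1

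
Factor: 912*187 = 170544 = 2^4  *  3^1*11^1*17^1*19^1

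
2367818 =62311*38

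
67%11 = 1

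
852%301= 250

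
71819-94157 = -22338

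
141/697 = 141/697= 0.20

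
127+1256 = 1383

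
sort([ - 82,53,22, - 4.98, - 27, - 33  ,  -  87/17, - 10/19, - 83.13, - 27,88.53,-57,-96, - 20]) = [ - 96,  -  83.13, - 82, - 57,  -  33, - 27, - 27, - 20, - 87/17,-4.98 , - 10/19 , 22,53, 88.53] 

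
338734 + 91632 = 430366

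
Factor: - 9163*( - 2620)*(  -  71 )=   -2^2*5^1 *7^2*11^1*17^1*  71^1 *131^1 = -1704501260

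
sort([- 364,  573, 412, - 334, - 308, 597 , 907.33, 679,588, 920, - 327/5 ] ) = [-364, - 334, - 308, - 327/5,412,573, 588, 597,  679,  907.33,920]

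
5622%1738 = 408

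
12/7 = 1 + 5/7 = 1.71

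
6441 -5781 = 660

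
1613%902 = 711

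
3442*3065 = 10549730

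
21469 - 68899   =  -47430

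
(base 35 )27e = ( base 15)C09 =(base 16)A95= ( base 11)2043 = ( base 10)2709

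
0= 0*8272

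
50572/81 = 624 + 28/81 = 624.35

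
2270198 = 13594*167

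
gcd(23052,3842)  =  3842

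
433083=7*61869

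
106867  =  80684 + 26183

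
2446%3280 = 2446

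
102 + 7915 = 8017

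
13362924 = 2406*5554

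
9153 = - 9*( - 1017)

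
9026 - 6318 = 2708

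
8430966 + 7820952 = 16251918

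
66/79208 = 33/39604 = 0.00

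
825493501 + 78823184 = 904316685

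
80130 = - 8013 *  ( - 10 ) 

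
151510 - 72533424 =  - 72381914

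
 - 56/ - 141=56/141 = 0.40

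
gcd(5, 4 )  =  1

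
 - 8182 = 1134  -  9316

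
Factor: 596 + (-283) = 313 = 313^1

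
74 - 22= 52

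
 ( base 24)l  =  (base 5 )41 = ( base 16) 15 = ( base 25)l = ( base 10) 21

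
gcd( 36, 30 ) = 6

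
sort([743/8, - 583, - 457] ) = [-583, - 457,743/8] 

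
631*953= 601343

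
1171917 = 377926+793991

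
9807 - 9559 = 248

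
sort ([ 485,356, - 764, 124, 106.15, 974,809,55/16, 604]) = [  -  764, 55/16, 106.15, 124, 356, 485,604,809, 974] 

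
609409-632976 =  - 23567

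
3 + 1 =4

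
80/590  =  8/59 =0.14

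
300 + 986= 1286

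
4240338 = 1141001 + 3099337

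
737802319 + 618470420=1356272739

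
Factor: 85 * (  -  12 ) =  - 1020=- 2^2  *  3^1*5^1 * 17^1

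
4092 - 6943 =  - 2851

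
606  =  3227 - 2621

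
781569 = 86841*9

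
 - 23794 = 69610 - 93404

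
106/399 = 106/399= 0.27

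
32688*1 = 32688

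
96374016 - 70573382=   25800634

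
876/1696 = 219/424  =  0.52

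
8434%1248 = 946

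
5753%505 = 198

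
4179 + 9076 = 13255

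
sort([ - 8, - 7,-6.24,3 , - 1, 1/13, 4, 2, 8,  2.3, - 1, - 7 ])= [ - 8, - 7,- 7, - 6.24, - 1, - 1,  1/13, 2,2.3,3,4,8]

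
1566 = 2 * 783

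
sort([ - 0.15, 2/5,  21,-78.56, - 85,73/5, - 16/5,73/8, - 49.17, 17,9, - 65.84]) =[ - 85, - 78.56, - 65.84 , - 49.17 , - 16/5, - 0.15, 2/5,  9,73/8,73/5,17,21]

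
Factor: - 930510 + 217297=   -  233^1*3061^1 = - 713213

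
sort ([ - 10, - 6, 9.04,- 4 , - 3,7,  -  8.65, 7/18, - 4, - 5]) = [ - 10,  -  8.65, - 6, - 5, - 4, - 4 ,-3,7/18, 7 , 9.04 ] 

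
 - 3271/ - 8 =3271/8 = 408.88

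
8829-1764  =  7065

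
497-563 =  - 66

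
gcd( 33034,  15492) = 2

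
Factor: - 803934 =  - 2^1*3^2*59^1*757^1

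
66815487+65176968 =131992455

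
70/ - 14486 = -1 + 7208/7243 = - 0.00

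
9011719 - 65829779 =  - 56818060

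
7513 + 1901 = 9414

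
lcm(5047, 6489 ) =45423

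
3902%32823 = 3902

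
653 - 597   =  56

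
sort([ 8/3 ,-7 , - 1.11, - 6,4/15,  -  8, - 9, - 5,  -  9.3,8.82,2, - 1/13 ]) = [  -  9.3, - 9, - 8, - 7, - 6, - 5,- 1.11,- 1/13,4/15,2,8/3,8.82 ]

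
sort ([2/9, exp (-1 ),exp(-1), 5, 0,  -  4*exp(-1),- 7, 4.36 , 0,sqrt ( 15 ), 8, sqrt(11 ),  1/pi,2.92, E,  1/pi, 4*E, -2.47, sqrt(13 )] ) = [ - 7,-2.47, - 4 * exp( - 1 ), 0, 0,2/9, 1/pi, 1/pi, exp(-1 ), exp(  -  1), E,  2.92, sqrt(11 ),sqrt (13),  sqrt( 15 ), 4.36,5, 8, 4 *E ]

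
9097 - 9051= 46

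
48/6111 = 16/2037 = 0.01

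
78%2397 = 78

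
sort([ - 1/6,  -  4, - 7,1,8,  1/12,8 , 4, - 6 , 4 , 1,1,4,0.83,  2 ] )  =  [ - 7 , - 6,  -  4,-1/6 , 1/12,  0.83,1,1,  1,2, 4 , 4,  4, 8,  8 ]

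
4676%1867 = 942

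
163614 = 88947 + 74667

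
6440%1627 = 1559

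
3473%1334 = 805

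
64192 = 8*8024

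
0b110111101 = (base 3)121111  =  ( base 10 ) 445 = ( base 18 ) 16d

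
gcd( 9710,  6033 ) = 1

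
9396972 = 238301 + 9158671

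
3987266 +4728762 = 8716028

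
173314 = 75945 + 97369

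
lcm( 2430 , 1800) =48600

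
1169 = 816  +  353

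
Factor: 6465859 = 6465859^1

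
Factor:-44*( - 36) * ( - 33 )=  - 2^4*3^3 * 11^2 = - 52272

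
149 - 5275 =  - 5126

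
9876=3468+6408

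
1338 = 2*669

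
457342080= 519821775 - 62479695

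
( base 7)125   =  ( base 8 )104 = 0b1000100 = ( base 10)68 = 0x44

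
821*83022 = 68161062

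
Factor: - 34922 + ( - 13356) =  - 48278 = - 2^1*101^1*239^1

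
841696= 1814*464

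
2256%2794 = 2256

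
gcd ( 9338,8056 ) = 2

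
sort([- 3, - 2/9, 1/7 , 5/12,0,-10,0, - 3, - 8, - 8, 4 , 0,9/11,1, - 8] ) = [ - 10, - 8 , - 8, - 8, - 3 , - 3, - 2/9,0,0, 0,1/7,5/12, 9/11,1, 4] 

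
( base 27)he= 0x1d9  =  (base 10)473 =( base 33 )eb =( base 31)F8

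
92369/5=92369/5 =18473.80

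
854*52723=45025442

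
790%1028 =790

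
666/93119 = 666/93119 = 0.01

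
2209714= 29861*74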